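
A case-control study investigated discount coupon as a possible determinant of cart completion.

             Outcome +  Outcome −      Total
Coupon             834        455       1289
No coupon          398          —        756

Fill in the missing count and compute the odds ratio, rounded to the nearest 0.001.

1.649

The missing cell is in the unexposed row: 756 − 398 = 358.
So a = 834, b = 455, c = 398, d = 358.
OR = (a·d)/(b·c) = (834 × 358) / (455 × 398) = 298572 / 181090 = 1.64875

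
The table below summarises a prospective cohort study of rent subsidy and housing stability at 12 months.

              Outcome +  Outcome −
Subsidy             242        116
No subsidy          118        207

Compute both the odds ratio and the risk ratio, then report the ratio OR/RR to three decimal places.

Cells: a = 242, b = 116, c = 118, d = 207.
OR = (242·207)/(116·118) = 50094/13688 = 3.65970
Risk in exposed = 242/358 = 0.67598; risk in unexposed = 118/325 = 0.36308; RR = 1.86180
OR/RR = 3.65970 / 1.86180 = 1.96568
The outcome is not rare, so the OR lies further from 1 than the RR.

1.966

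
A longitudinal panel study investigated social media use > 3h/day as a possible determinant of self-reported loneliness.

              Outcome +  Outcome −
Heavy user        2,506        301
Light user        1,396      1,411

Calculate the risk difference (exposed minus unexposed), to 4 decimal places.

Cells: a = 2506, b = 301, c = 1396, d = 1411.
Risk in exposed = 2506/2807 = 0.892768; risk in unexposed = 1396/2807 = 0.497328.
Risk difference = 0.892768 − 0.497328 = 0.395440

0.3954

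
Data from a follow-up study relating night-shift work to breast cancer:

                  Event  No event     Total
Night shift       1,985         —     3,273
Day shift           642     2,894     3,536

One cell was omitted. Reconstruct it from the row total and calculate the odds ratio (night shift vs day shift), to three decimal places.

The missing cell is in the exposed row: 3273 − 1985 = 1288.
So a = 1985, b = 1288, c = 642, d = 2894.
OR = (a·d)/(b·c) = (1985 × 2894) / (1288 × 642) = 5744590 / 826896 = 6.94717

6.947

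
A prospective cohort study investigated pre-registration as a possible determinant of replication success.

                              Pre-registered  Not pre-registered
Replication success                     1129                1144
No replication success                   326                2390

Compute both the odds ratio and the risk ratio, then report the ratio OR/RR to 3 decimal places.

Reading the table with exposure as columns: a = 1129 (Pre-registered, case), b = 326 (Pre-registered, non-case), c = 1144 (Not pre-registered, case), d = 2390.
OR = (1129·2390)/(326·1144) = 2698310/372944 = 7.23516
Risk in exposed = 1129/1455 = 0.77595; risk in unexposed = 1144/3534 = 0.32371; RR = 2.39702
OR/RR = 7.23516 / 2.39702 = 3.01840
The outcome is not rare, so the OR lies further from 1 than the RR.

3.018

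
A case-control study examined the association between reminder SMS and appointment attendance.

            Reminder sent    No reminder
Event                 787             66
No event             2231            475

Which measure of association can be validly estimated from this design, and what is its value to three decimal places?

2.539

Reading the table with exposure as columns: a = 787 (Reminder sent, case), b = 2231 (Reminder sent, non-case), c = 66 (No reminder, case), d = 475.
This is a case-control study: participants were sampled on outcome status, so risks in the source population cannot be estimated directly — relative risk is not valid here. The odds ratio is the appropriate measure.
OR = (a·d)/(b·c) = (787 × 475) / (2231 × 66) = 373825 / 147246 = 2.53878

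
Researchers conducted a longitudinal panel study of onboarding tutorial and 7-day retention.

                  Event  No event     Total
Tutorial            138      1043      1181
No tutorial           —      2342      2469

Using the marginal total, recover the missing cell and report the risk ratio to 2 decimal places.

2.27

The missing cell is in the unexposed row: 2469 − 2342 = 127.
So a = 138, b = 1043, c = 127, d = 2342.
RR = [a/(a+b)] / [c/(c+d)] = (138/1181) / (127/2469) = 0.11685/0.05144 = 2.27168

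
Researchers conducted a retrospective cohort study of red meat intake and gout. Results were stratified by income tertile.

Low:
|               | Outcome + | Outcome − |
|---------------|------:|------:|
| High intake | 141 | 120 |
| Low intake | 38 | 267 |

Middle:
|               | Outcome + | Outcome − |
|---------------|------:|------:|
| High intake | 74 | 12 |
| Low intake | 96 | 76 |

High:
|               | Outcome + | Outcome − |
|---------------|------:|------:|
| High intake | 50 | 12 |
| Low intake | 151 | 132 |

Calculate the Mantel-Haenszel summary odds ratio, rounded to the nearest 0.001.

OR_MH = Σ(aᵢdᵢ/nᵢ) / Σ(bᵢcᵢ/nᵢ), where nᵢ is the stratum total.
Stratum 1 (Low): n = 566; a·d/n = 141·267/566 = 66.5141; b·c/n = 120·38/566 = 8.0565
Stratum 2 (Middle): n = 258; a·d/n = 74·76/258 = 21.7984; b·c/n = 12·96/258 = 4.4651
Stratum 3 (High): n = 345; a·d/n = 50·132/345 = 19.1304; b·c/n = 12·151/345 = 5.2522
OR_MH = (66.5141 + 21.7984 + 19.1304) / (8.0565 + 4.4651 + 5.2522) = 107.4430 / 17.7738 = 6.04501

6.045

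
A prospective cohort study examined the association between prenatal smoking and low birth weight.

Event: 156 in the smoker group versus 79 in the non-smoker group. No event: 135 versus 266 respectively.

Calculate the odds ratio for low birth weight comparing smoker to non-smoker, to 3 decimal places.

3.891

From the description: a = 156, b = 135, c = 79, d = 266.
OR = (a·d)/(b·c) = (156 × 266) / (135 × 79) = 41496 / 10665 = 3.89086
The odds of low birth weight are about 3.89 times as high in the smoker group.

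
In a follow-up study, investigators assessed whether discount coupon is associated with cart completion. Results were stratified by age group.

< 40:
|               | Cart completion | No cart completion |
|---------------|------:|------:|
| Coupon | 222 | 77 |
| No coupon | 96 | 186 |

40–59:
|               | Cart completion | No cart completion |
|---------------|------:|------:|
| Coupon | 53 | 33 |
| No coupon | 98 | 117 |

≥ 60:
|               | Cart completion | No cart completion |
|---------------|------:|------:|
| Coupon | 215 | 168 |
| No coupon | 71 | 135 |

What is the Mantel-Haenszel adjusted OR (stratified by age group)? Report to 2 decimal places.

OR_MH = Σ(aᵢdᵢ/nᵢ) / Σ(bᵢcᵢ/nᵢ), where nᵢ is the stratum total.
Stratum 1 (< 40): n = 581; a·d/n = 222·186/581 = 71.0706; b·c/n = 77·96/581 = 12.7229
Stratum 2 (40–59): n = 301; a·d/n = 53·117/301 = 20.6013; b·c/n = 33·98/301 = 10.7442
Stratum 3 (≥ 60): n = 589; a·d/n = 215·135/589 = 49.2784; b·c/n = 168·71/589 = 20.2513
OR_MH = (71.0706 + 20.6013 + 49.2784) / (12.7229 + 10.7442 + 20.2513) = 140.9503 / 43.7184 = 3.22405

3.22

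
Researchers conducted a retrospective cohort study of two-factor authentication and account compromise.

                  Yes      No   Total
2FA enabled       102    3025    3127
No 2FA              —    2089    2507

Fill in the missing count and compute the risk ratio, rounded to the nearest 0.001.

0.196

The missing cell is in the unexposed row: 2507 − 2089 = 418.
So a = 102, b = 3025, c = 418, d = 2089.
RR = [a/(a+b)] / [c/(c+d)] = (102/3127) / (418/2507) = 0.03262/0.16673 = 0.19564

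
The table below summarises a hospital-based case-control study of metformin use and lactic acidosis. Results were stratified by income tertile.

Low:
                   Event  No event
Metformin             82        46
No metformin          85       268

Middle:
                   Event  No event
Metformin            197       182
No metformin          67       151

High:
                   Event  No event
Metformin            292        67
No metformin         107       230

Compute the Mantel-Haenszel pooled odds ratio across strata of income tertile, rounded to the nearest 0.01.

OR_MH = Σ(aᵢdᵢ/nᵢ) / Σ(bᵢcᵢ/nᵢ), where nᵢ is the stratum total.
Stratum 1 (Low): n = 481; a·d/n = 82·268/481 = 45.6881; b·c/n = 46·85/481 = 8.1289
Stratum 2 (Middle): n = 597; a·d/n = 197·151/597 = 49.8275; b·c/n = 182·67/597 = 20.4255
Stratum 3 (High): n = 696; a·d/n = 292·230/696 = 96.4943; b·c/n = 67·107/696 = 10.3003
OR_MH = (45.6881 + 49.8275 + 96.4943) / (8.1289 + 20.4255 + 10.3003) = 192.0099 / 38.8546 = 4.94175

4.94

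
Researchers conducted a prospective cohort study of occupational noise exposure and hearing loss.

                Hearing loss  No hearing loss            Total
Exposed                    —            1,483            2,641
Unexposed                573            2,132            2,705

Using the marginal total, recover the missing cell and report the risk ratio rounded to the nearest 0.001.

2.070

The missing cell is in the exposed row: 2641 − 1483 = 1158.
So a = 1158, b = 1483, c = 573, d = 2132.
RR = [a/(a+b)] / [c/(c+d)] = (1158/2641) / (573/2705) = 0.43847/0.21183 = 2.06992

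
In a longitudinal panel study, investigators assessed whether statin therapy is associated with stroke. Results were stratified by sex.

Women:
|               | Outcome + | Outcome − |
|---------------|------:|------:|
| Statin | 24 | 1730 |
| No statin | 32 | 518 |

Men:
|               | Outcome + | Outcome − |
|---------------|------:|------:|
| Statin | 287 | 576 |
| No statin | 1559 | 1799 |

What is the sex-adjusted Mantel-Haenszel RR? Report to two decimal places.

0.68

RR_MH = Σ(aᵢ·n₀ᵢ/nᵢ) / Σ(cᵢ·n₁ᵢ/nᵢ), with n₁ᵢ = aᵢ+bᵢ (exposed), n₀ᵢ = cᵢ+dᵢ (unexposed), nᵢ = n₁ᵢ+n₀ᵢ.
Stratum 1 (Women): n₁ = 1754, n₀ = 550, n = 2304; a·n₀/n = 24·550/2304 = 5.7292; c·n₁/n = 32·1754/2304 = 24.3611
Stratum 2 (Men): n₁ = 863, n₀ = 3358, n = 4221; a·n₀/n = 287·3358/4221 = 228.3217; c·n₁/n = 1559·863/4221 = 318.7437
RR_MH = (5.7292 + 228.3217) / (24.3611 + 318.7437) = 234.0509 / 343.1048 = 0.68216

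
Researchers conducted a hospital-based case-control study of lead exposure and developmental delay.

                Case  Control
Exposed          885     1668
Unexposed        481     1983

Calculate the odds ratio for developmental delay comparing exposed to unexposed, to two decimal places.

Cells: a = 885, b = 1668, c = 481, d = 1983.
OR = (a·d)/(b·c) = (885 × 1983) / (1668 × 481) = 1754955 / 802308 = 2.18738
The odds of developmental delay are about 2.19 times as high in the exposed group.

2.19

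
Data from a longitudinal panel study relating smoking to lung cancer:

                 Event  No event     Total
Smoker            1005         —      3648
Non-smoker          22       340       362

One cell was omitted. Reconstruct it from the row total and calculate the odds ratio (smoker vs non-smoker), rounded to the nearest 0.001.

The missing cell is in the exposed row: 3648 − 1005 = 2643.
So a = 1005, b = 2643, c = 22, d = 340.
OR = (a·d)/(b·c) = (1005 × 340) / (2643 × 22) = 341700 / 58146 = 5.87659

5.877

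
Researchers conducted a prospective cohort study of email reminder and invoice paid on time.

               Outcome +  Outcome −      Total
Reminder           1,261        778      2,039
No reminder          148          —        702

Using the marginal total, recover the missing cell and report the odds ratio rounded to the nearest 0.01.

The missing cell is in the unexposed row: 702 − 148 = 554.
So a = 1261, b = 778, c = 148, d = 554.
OR = (a·d)/(b·c) = (1261 × 554) / (778 × 148) = 698594 / 115144 = 6.06713

6.07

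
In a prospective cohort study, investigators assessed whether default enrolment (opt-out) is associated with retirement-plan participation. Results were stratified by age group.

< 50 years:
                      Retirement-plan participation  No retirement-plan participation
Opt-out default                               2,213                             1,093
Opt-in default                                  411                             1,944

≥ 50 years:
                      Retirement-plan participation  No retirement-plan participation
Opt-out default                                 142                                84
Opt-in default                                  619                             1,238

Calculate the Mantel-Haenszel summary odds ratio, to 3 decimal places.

OR_MH = Σ(aᵢdᵢ/nᵢ) / Σ(bᵢcᵢ/nᵢ), where nᵢ is the stratum total.
Stratum 1 (< 50 years): n = 5661; a·d/n = 2213·1944/5661 = 759.9491; b·c/n = 1093·411/5661 = 79.3540
Stratum 2 (≥ 50 years): n = 2083; a·d/n = 142·1238/2083 = 84.3956; b·c/n = 84·619/2083 = 24.9621
OR_MH = (759.9491 + 84.3956) / (79.3540 + 24.9621) = 844.3447 / 104.3161 = 8.09410

8.094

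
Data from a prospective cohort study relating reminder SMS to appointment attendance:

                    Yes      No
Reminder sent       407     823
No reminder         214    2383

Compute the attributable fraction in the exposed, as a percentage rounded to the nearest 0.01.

Cells: a = 407, b = 823, c = 214, d = 2383.
Risk in exposed = 407/1230 = 0.33089; risk in unexposed = 214/2597 = 0.08240.
RR = 0.33089/0.08240 = 4.01557
AR% = (RR − 1)/RR × 100 = (4.01557 − 1)/4.01557 × 100 = 75.0970%

75.10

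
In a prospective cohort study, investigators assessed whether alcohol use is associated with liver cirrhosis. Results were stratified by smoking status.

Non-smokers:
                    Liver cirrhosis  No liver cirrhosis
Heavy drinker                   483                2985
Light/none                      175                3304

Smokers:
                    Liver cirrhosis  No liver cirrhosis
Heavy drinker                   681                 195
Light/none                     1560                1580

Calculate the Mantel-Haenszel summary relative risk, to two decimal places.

1.81

RR_MH = Σ(aᵢ·n₀ᵢ/nᵢ) / Σ(cᵢ·n₁ᵢ/nᵢ), with n₁ᵢ = aᵢ+bᵢ (exposed), n₀ᵢ = cᵢ+dᵢ (unexposed), nᵢ = n₁ᵢ+n₀ᵢ.
Stratum 1 (Non-smokers): n₁ = 3468, n₀ = 3479, n = 6947; a·n₀/n = 483·3479/6947 = 241.8824; c·n₁/n = 175·3468/6947 = 87.3615
Stratum 2 (Smokers): n₁ = 876, n₀ = 3140, n = 4016; a·n₀/n = 681·3140/4016 = 532.4552; c·n₁/n = 1560·876/4016 = 340.2789
RR_MH = (241.8824 + 532.4552) / (87.3615 + 340.2789) = 774.3376 / 427.6403 = 1.81072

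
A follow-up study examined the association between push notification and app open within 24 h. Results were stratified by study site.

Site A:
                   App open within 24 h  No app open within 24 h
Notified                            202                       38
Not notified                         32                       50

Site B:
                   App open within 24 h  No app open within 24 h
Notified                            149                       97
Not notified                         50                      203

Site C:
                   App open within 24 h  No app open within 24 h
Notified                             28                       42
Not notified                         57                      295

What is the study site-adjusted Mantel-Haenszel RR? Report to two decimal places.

RR_MH = Σ(aᵢ·n₀ᵢ/nᵢ) / Σ(cᵢ·n₁ᵢ/nᵢ), with n₁ᵢ = aᵢ+bᵢ (exposed), n₀ᵢ = cᵢ+dᵢ (unexposed), nᵢ = n₁ᵢ+n₀ᵢ.
Stratum 1 (Site A): n₁ = 240, n₀ = 82, n = 322; a·n₀/n = 202·82/322 = 51.4410; c·n₁/n = 32·240/322 = 23.8509
Stratum 2 (Site B): n₁ = 246, n₀ = 253, n = 499; a·n₀/n = 149·253/499 = 75.5451; c·n₁/n = 50·246/499 = 24.6493
Stratum 3 (Site C): n₁ = 70, n₀ = 352, n = 422; a·n₀/n = 28·352/422 = 23.3555; c·n₁/n = 57·70/422 = 9.4550
RR_MH = (51.4410 + 75.5451 + 23.3555) / (23.8509 + 24.6493 + 9.4550) = 150.3415 / 57.9552 = 2.59410

2.59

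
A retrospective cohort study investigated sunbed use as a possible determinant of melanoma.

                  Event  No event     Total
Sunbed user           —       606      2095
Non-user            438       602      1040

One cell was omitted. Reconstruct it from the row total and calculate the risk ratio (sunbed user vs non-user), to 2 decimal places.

1.69

The missing cell is in the exposed row: 2095 − 606 = 1489.
So a = 1489, b = 606, c = 438, d = 602.
RR = [a/(a+b)] / [c/(c+d)] = (1489/2095) / (438/1040) = 0.71074/0.42115 = 1.68760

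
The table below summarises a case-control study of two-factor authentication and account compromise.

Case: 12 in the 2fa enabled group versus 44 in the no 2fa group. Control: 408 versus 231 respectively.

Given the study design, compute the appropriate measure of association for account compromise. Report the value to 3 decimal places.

From the description: a = 12, b = 408, c = 44, d = 231.
This is a case-control study: participants were sampled on outcome status, so risks in the source population cannot be estimated directly — relative risk is not valid here. The odds ratio is the appropriate measure.
OR = (a·d)/(b·c) = (12 × 231) / (408 × 44) = 2772 / 17952 = 0.15441

0.154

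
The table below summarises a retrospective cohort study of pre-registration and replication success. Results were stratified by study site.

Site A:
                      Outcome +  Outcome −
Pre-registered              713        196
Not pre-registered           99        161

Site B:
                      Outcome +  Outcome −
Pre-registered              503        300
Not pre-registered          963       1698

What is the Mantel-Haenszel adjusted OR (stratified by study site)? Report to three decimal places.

3.448

OR_MH = Σ(aᵢdᵢ/nᵢ) / Σ(bᵢcᵢ/nᵢ), where nᵢ is the stratum total.
Stratum 1 (Site A): n = 1169; a·d/n = 713·161/1169 = 98.1976; b·c/n = 196·99/1169 = 16.5988
Stratum 2 (Site B): n = 3464; a·d/n = 503·1698/3464 = 246.5629; b·c/n = 300·963/3464 = 83.4007
OR_MH = (98.1976 + 246.5629) / (16.5988 + 83.4007) = 344.7605 / 99.9995 = 3.44762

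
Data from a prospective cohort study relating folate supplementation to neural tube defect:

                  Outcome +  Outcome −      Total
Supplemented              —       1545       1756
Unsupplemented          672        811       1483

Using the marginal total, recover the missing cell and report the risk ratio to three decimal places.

0.265

The missing cell is in the exposed row: 1756 − 1545 = 211.
So a = 211, b = 1545, c = 672, d = 811.
RR = [a/(a+b)] / [c/(c+d)] = (211/1756) / (672/1483) = 0.12016/0.45314 = 0.26517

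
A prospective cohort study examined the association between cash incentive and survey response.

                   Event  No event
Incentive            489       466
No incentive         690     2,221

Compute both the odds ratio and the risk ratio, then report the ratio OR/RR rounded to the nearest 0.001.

Cells: a = 489, b = 466, c = 690, d = 2221.
OR = (489·2221)/(466·690) = 1086069/321540 = 3.37771
Risk in exposed = 489/955 = 0.51204; risk in unexposed = 690/2911 = 0.23703; RR = 2.16022
OR/RR = 3.37771 / 2.16022 = 1.56359
The outcome is not rare, so the OR lies further from 1 than the RR.

1.564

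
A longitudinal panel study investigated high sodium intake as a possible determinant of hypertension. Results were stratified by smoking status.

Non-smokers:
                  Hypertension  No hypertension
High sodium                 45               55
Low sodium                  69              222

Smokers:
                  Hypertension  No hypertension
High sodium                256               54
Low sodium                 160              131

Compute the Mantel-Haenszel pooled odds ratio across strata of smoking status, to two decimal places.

OR_MH = Σ(aᵢdᵢ/nᵢ) / Σ(bᵢcᵢ/nᵢ), where nᵢ is the stratum total.
Stratum 1 (Non-smokers): n = 391; a·d/n = 45·222/391 = 25.5499; b·c/n = 55·69/391 = 9.7059
Stratum 2 (Smokers): n = 601; a·d/n = 256·131/601 = 55.8003; b·c/n = 54·160/601 = 14.3760
OR_MH = (25.5499 + 55.8003) / (9.7059 + 14.3760) = 81.3502 / 24.0819 = 3.37806

3.38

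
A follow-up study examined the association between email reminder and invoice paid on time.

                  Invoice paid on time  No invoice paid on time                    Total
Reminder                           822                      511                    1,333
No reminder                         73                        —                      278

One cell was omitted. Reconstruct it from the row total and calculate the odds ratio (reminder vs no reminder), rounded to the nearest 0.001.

The missing cell is in the unexposed row: 278 − 73 = 205.
So a = 822, b = 511, c = 73, d = 205.
OR = (a·d)/(b·c) = (822 × 205) / (511 × 73) = 168510 / 37303 = 4.51733

4.517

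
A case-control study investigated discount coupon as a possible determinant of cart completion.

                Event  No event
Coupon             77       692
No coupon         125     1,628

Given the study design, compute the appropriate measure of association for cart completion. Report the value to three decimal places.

Cells: a = 77, b = 692, c = 125, d = 1628.
This is a case-control study: participants were sampled on outcome status, so risks in the source population cannot be estimated directly — relative risk is not valid here. The odds ratio is the appropriate measure.
OR = (a·d)/(b·c) = (77 × 1628) / (692 × 125) = 125356 / 86500 = 1.44920

1.449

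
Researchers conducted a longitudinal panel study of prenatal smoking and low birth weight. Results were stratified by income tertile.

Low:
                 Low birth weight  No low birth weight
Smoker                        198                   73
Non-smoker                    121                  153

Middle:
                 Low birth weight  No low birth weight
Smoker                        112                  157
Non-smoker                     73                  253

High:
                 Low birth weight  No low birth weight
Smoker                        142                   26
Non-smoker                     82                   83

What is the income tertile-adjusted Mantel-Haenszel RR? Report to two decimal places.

RR_MH = Σ(aᵢ·n₀ᵢ/nᵢ) / Σ(cᵢ·n₁ᵢ/nᵢ), with n₁ᵢ = aᵢ+bᵢ (exposed), n₀ᵢ = cᵢ+dᵢ (unexposed), nᵢ = n₁ᵢ+n₀ᵢ.
Stratum 1 (Low): n₁ = 271, n₀ = 274, n = 545; a·n₀/n = 198·274/545 = 99.5450; c·n₁/n = 121·271/545 = 60.1670
Stratum 2 (Middle): n₁ = 269, n₀ = 326, n = 595; a·n₀/n = 112·326/595 = 61.3647; c·n₁/n = 73·269/595 = 33.0034
Stratum 3 (High): n₁ = 168, n₀ = 165, n = 333; a·n₀/n = 142·165/333 = 70.3604; c·n₁/n = 82·168/333 = 41.3694
RR_MH = (99.5450 + 61.3647 + 70.3604) / (60.1670 + 33.0034 + 41.3694) = 231.2700 / 134.5397 = 1.71897

1.72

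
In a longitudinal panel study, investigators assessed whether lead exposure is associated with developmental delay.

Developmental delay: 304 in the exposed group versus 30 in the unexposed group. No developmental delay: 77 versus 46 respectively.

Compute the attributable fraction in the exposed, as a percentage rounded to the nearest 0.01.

50.53

From the description: a = 304, b = 77, c = 30, d = 46.
Risk in exposed = 304/381 = 0.79790; risk in unexposed = 30/76 = 0.39474.
RR = 0.79790/0.39474 = 2.02135
AR% = (RR − 1)/RR × 100 = (2.02135 − 1)/2.02135 × 100 = 50.5280%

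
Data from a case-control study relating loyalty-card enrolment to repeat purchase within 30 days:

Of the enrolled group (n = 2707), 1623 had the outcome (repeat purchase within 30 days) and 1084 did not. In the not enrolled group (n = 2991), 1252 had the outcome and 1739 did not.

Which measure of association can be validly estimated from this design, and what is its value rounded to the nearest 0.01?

2.08

From the description: a = 1623, b = 1084, c = 1252, d = 1739.
This is a case-control study: participants were sampled on outcome status, so risks in the source population cannot be estimated directly — relative risk is not valid here. The odds ratio is the appropriate measure.
OR = (a·d)/(b·c) = (1623 × 1739) / (1084 × 1252) = 2822397 / 1357168 = 2.07962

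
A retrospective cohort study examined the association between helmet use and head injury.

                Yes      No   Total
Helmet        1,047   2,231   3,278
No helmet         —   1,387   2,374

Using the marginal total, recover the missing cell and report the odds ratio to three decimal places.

The missing cell is in the unexposed row: 2374 − 1387 = 987.
So a = 1047, b = 2231, c = 987, d = 1387.
OR = (a·d)/(b·c) = (1047 × 1387) / (2231 × 987) = 1452189 / 2201997 = 0.65949

0.659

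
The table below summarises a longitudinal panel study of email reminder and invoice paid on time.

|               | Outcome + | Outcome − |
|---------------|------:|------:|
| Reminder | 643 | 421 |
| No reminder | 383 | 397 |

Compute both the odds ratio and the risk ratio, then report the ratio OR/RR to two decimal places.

1.29

Cells: a = 643, b = 421, c = 383, d = 397.
OR = (643·397)/(421·383) = 255271/161243 = 1.58314
Risk in exposed = 643/1064 = 0.60432; risk in unexposed = 383/780 = 0.49103; RR = 1.23074
OR/RR = 1.58314 / 1.23074 = 1.28634
The outcome is not rare, so the OR lies further from 1 than the RR.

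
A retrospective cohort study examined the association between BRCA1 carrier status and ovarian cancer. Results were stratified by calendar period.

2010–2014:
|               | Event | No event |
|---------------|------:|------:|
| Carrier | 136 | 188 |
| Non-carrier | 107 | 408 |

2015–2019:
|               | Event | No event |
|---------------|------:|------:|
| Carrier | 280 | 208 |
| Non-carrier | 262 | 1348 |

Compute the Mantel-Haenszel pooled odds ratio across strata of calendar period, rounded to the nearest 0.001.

4.926

OR_MH = Σ(aᵢdᵢ/nᵢ) / Σ(bᵢcᵢ/nᵢ), where nᵢ is the stratum total.
Stratum 1 (2010–2014): n = 839; a·d/n = 136·408/839 = 66.1359; b·c/n = 188·107/839 = 23.9762
Stratum 2 (2015–2019): n = 2098; a·d/n = 280·1348/2098 = 179.9047; b·c/n = 208·262/2098 = 25.9752
OR_MH = (66.1359 + 179.9047) / (23.9762 + 25.9752) = 246.0405 / 49.9514 = 4.92560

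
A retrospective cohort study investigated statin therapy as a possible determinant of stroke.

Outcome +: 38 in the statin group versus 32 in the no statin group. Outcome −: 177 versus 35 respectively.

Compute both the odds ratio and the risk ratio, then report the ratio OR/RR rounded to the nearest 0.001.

From the description: a = 38, b = 177, c = 32, d = 35.
OR = (38·35)/(177·32) = 1330/5664 = 0.23482
Risk in exposed = 38/215 = 0.17674; risk in unexposed = 32/67 = 0.47761; RR = 0.37006
OR/RR = 0.23482 / 0.37006 = 0.63454
The outcome is not rare, so the OR lies further from 1 than the RR.

0.635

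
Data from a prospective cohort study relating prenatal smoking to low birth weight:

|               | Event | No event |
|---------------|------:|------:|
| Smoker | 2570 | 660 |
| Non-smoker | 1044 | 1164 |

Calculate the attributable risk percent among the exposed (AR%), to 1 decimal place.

40.6

Cells: a = 2570, b = 660, c = 1044, d = 1164.
Risk in exposed = 2570/3230 = 0.79567; risk in unexposed = 1044/2208 = 0.47283.
RR = 0.79567/0.47283 = 1.68279
AR% = (RR − 1)/RR × 100 = (1.68279 − 1)/1.68279 × 100 = 40.5748%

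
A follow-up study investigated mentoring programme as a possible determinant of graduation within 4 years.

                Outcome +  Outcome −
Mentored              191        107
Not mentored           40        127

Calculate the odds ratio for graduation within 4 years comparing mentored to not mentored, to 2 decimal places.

Cells: a = 191, b = 107, c = 40, d = 127.
OR = (a·d)/(b·c) = (191 × 127) / (107 × 40) = 24257 / 4280 = 5.66752
The odds of graduation within 4 years are about 5.67 times as high in the mentored group.

5.67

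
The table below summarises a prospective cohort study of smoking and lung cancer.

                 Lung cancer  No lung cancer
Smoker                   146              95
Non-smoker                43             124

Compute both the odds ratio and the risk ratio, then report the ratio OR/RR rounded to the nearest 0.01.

1.88

Cells: a = 146, b = 95, c = 43, d = 124.
OR = (146·124)/(95·43) = 18104/4085 = 4.43182
Risk in exposed = 146/241 = 0.60581; risk in unexposed = 43/167 = 0.25749; RR = 2.35279
OR/RR = 4.43182 / 2.35279 = 1.88364
The outcome is not rare, so the OR lies further from 1 than the RR.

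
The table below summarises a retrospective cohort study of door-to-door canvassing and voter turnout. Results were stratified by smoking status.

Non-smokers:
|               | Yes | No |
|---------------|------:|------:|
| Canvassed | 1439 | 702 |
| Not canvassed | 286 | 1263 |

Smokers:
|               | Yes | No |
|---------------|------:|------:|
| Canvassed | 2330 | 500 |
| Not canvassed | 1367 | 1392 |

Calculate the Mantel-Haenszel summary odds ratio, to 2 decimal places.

6.07

OR_MH = Σ(aᵢdᵢ/nᵢ) / Σ(bᵢcᵢ/nᵢ), where nᵢ is the stratum total.
Stratum 1 (Non-smokers): n = 3690; a·d/n = 1439·1263/3690 = 492.5358; b·c/n = 702·286/3690 = 54.4098
Stratum 2 (Smokers): n = 5589; a·d/n = 2330·1392/5589 = 580.3113; b·c/n = 500·1367/5589 = 122.2938
OR_MH = (492.5358 + 580.3113) / (54.4098 + 122.2938) = 1072.8471 / 176.7035 = 6.07145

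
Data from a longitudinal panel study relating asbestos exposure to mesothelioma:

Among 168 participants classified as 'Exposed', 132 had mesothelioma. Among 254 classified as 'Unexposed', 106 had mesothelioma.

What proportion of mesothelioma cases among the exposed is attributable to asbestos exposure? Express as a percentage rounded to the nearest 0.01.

From the description: a = 132, b = 36, c = 106, d = 148.
Risk in exposed = 132/168 = 0.78571; risk in unexposed = 106/254 = 0.41732.
RR = 0.78571/0.41732 = 1.88275
AR% = (RR − 1)/RR × 100 = (1.88275 − 1)/1.88275 × 100 = 46.8862%

46.89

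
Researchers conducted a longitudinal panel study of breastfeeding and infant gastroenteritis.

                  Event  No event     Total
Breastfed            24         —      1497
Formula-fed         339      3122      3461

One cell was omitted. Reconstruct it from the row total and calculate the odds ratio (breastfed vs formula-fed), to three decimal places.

0.150

The missing cell is in the exposed row: 1497 − 24 = 1473.
So a = 24, b = 1473, c = 339, d = 3122.
OR = (a·d)/(b·c) = (24 × 3122) / (1473 × 339) = 74928 / 499347 = 0.15005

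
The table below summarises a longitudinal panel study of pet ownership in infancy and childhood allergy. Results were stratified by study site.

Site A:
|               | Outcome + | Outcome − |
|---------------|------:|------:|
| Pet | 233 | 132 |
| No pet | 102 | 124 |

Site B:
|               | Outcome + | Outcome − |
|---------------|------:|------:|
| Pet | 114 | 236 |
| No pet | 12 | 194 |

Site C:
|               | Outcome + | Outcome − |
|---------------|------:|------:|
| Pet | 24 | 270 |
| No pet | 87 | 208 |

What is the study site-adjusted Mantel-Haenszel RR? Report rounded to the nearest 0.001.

RR_MH = Σ(aᵢ·n₀ᵢ/nᵢ) / Σ(cᵢ·n₁ᵢ/nᵢ), with n₁ᵢ = aᵢ+bᵢ (exposed), n₀ᵢ = cᵢ+dᵢ (unexposed), nᵢ = n₁ᵢ+n₀ᵢ.
Stratum 1 (Site A): n₁ = 365, n₀ = 226, n = 591; a·n₀/n = 233·226/591 = 89.0998; c·n₁/n = 102·365/591 = 62.9949
Stratum 2 (Site B): n₁ = 350, n₀ = 206, n = 556; a·n₀/n = 114·206/556 = 42.2374; c·n₁/n = 12·350/556 = 7.5540
Stratum 3 (Site C): n₁ = 294, n₀ = 295, n = 589; a·n₀/n = 24·295/589 = 12.0204; c·n₁/n = 87·294/589 = 43.4261
RR_MH = (89.0998 + 42.2374 + 12.0204) / (62.9949 + 7.5540 + 43.4261) = 143.3576 / 113.9750 = 1.25780

1.258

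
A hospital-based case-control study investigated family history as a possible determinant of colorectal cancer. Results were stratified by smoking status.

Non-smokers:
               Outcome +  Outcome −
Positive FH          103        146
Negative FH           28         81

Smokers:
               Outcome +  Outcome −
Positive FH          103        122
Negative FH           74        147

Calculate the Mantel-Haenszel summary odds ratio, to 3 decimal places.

1.808

OR_MH = Σ(aᵢdᵢ/nᵢ) / Σ(bᵢcᵢ/nᵢ), where nᵢ is the stratum total.
Stratum 1 (Non-smokers): n = 358; a·d/n = 103·81/358 = 23.3045; b·c/n = 146·28/358 = 11.4190
Stratum 2 (Smokers): n = 446; a·d/n = 103·147/446 = 33.9484; b·c/n = 122·74/446 = 20.2422
OR_MH = (23.3045 + 33.9484) / (11.4190 + 20.2422) = 57.2529 / 31.6611 = 1.80830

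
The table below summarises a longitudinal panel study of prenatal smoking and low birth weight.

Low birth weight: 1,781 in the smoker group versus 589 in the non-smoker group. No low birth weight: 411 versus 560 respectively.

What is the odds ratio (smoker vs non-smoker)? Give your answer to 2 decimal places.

4.12

From the description: a = 1781, b = 411, c = 589, d = 560.
OR = (a·d)/(b·c) = (1781 × 560) / (411 × 589) = 997360 / 242079 = 4.11998
The odds of low birth weight are about 4.12 times as high in the smoker group.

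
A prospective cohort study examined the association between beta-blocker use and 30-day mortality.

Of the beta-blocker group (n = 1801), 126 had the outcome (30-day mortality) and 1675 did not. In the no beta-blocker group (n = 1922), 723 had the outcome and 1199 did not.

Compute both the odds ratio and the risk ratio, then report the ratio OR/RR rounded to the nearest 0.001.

From the description: a = 126, b = 1675, c = 723, d = 1199.
OR = (126·1199)/(1675·723) = 151074/1211025 = 0.12475
Risk in exposed = 126/1801 = 0.06996; risk in unexposed = 723/1922 = 0.37617; RR = 0.18598
OR/RR = 0.12475 / 0.18598 = 0.67076
The outcome is not rare, so the OR lies further from 1 than the RR.

0.671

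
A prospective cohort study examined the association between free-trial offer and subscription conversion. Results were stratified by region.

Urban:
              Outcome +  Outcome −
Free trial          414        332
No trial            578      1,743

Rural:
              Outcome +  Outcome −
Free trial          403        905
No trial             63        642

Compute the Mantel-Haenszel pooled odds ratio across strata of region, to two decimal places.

OR_MH = Σ(aᵢdᵢ/nᵢ) / Σ(bᵢcᵢ/nᵢ), where nᵢ is the stratum total.
Stratum 1 (Urban): n = 3067; a·d/n = 414·1743/3067 = 235.2794; b·c/n = 332·578/3067 = 62.5680
Stratum 2 (Rural): n = 2013; a·d/n = 403·642/2013 = 128.5276; b·c/n = 905·63/2013 = 28.3234
OR_MH = (235.2794 + 128.5276) / (62.5680 + 28.3234) = 363.8070 / 90.8914 = 4.00266

4.00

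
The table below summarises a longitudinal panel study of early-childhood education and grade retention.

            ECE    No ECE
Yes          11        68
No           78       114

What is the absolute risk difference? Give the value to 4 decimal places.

-0.2500

Reading the table with exposure as columns: a = 11 (ECE, case), b = 78 (ECE, non-case), c = 68 (No ECE, case), d = 114.
Risk in exposed = 11/89 = 0.123596; risk in unexposed = 68/182 = 0.373626.
Risk difference = 0.123596 − 0.373626 = -0.250031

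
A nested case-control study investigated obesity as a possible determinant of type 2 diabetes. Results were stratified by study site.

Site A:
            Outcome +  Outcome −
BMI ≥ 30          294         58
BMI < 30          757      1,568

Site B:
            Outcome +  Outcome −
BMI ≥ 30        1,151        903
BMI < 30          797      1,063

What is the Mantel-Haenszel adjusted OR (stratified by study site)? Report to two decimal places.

OR_MH = Σ(aᵢdᵢ/nᵢ) / Σ(bᵢcᵢ/nᵢ), where nᵢ is the stratum total.
Stratum 1 (Site A): n = 2677; a·d/n = 294·1568/2677 = 172.2047; b·c/n = 58·757/2677 = 16.4012
Stratum 2 (Site B): n = 3914; a·d/n = 1151·1063/3914 = 312.5991; b·c/n = 903·797/3914 = 183.8761
OR_MH = (172.2047 + 312.5991) / (16.4012 + 183.8761) = 484.8038 / 200.2773 = 2.42066

2.42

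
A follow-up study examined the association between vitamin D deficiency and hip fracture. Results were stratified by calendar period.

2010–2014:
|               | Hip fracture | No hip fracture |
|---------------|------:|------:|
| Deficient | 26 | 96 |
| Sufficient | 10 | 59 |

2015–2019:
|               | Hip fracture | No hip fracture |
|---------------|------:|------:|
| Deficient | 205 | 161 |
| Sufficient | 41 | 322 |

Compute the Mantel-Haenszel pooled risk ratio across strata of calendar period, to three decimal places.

4.133

RR_MH = Σ(aᵢ·n₀ᵢ/nᵢ) / Σ(cᵢ·n₁ᵢ/nᵢ), with n₁ᵢ = aᵢ+bᵢ (exposed), n₀ᵢ = cᵢ+dᵢ (unexposed), nᵢ = n₁ᵢ+n₀ᵢ.
Stratum 1 (2010–2014): n₁ = 122, n₀ = 69, n = 191; a·n₀/n = 26·69/191 = 9.3927; c·n₁/n = 10·122/191 = 6.3874
Stratum 2 (2015–2019): n₁ = 366, n₀ = 363, n = 729; a·n₀/n = 205·363/729 = 102.0782; c·n₁/n = 41·366/729 = 20.5844
RR_MH = (9.3927 + 102.0782) / (6.3874 + 20.5844) = 111.4709 / 26.9718 = 4.13287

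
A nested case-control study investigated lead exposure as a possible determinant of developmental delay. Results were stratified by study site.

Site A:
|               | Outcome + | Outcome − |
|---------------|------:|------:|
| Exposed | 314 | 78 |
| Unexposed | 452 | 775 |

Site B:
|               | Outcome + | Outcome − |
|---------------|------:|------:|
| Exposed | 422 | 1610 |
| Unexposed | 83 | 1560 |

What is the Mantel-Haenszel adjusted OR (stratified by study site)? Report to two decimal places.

OR_MH = Σ(aᵢdᵢ/nᵢ) / Σ(bᵢcᵢ/nᵢ), where nᵢ is the stratum total.
Stratum 1 (Site A): n = 1619; a·d/n = 314·775/1619 = 150.3088; b·c/n = 78·452/1619 = 21.7764
Stratum 2 (Site B): n = 3675; a·d/n = 422·1560/3675 = 179.1347; b·c/n = 1610·83/3675 = 36.3619
OR_MH = (150.3088 + 179.1347) / (21.7764 + 36.3619) = 329.4435 / 58.1383 = 5.66655

5.67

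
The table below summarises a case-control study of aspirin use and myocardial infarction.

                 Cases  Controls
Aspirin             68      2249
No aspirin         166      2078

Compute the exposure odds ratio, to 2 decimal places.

Cells: a = 68, b = 2249, c = 166, d = 2078.
OR = (a·d)/(b·c) = (68 × 2078) / (2249 × 166) = 141304 / 373334 = 0.37849
Exposure is associated with lower odds of myocardial infarction (OR = 0.38 < 1).

0.38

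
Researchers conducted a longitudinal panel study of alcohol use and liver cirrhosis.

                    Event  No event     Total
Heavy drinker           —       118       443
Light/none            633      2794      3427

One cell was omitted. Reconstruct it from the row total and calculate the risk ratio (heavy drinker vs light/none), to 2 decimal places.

The missing cell is in the exposed row: 443 − 118 = 325.
So a = 325, b = 118, c = 633, d = 2794.
RR = [a/(a+b)] / [c/(c+d)] = (325/443) / (633/3427) = 0.73363/0.18471 = 3.97182

3.97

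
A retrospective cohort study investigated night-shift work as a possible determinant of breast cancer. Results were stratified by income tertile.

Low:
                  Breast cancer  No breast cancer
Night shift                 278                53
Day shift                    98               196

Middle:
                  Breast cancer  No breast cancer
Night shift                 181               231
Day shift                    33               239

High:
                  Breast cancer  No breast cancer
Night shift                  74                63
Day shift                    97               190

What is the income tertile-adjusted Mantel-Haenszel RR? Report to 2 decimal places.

RR_MH = Σ(aᵢ·n₀ᵢ/nᵢ) / Σ(cᵢ·n₁ᵢ/nᵢ), with n₁ᵢ = aᵢ+bᵢ (exposed), n₀ᵢ = cᵢ+dᵢ (unexposed), nᵢ = n₁ᵢ+n₀ᵢ.
Stratum 1 (Low): n₁ = 331, n₀ = 294, n = 625; a·n₀/n = 278·294/625 = 130.7712; c·n₁/n = 98·331/625 = 51.9008
Stratum 2 (Middle): n₁ = 412, n₀ = 272, n = 684; a·n₀/n = 181·272/684 = 71.9766; c·n₁/n = 33·412/684 = 19.8772
Stratum 3 (High): n₁ = 137, n₀ = 287, n = 424; a·n₀/n = 74·287/424 = 50.0896; c·n₁/n = 97·137/424 = 31.3420
RR_MH = (130.7712 + 71.9766 + 50.0896) / (51.9008 + 19.8772 + 31.3420) = 252.8374 / 103.1200 = 2.45188

2.45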